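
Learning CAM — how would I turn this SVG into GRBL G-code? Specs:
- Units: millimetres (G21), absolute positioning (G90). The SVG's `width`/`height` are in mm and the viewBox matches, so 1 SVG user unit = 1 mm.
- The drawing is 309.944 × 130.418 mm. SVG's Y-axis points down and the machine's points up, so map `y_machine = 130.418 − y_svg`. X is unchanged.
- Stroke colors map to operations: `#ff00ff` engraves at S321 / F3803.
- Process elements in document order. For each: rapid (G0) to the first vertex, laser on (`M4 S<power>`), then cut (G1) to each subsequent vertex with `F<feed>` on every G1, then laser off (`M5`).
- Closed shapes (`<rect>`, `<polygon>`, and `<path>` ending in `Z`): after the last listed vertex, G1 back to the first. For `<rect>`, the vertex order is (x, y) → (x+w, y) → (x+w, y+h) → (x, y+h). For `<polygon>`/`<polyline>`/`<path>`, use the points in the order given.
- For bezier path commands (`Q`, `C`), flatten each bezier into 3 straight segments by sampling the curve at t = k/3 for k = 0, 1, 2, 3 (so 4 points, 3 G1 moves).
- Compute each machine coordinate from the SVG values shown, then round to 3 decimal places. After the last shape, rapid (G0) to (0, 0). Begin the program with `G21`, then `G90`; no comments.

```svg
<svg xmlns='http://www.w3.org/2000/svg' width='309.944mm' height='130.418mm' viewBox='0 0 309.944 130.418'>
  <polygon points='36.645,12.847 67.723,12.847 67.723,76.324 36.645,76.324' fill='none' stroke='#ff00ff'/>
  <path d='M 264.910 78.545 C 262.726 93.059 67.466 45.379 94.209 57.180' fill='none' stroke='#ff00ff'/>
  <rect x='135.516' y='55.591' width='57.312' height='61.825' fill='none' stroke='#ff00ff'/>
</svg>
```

Since the viewBox matches the mm dimensions, user units are millimetres directly. The only transform is the Y-flip y_m = 130.418 − y_svg.

Shape 1 is a rectangle drawn with `<polygon>`. Its stroke #ff00ff means engrave at S321, F3803. After flipping Y the toolpath is (36.645,117.571) → (67.723,117.571) → (67.723,54.094) → (36.645,54.094) → (36.645,117.571), returning to the start.

Shape 2 is a cubic bezier drawn with `<path>`. Its stroke #ff00ff means engrave at S321, F3803. After flipping Y the toolpath is (264.910,51.873) → (213.741,53.584) → (126.094,69.718) → (94.209,73.238).

Shape 3 is a rectangle drawn with `<rect>`. Its stroke #ff00ff means engrave at S321, F3803. After flipping Y the toolpath is (135.516,74.827) → (192.828,74.827) → (192.828,13.002) → (135.516,13.002) → (135.516,74.827), returning to the start.

G21
G90
G0 X36.645 Y117.571
M4 S321
G1 X67.723 Y117.571 F3803
G1 X67.723 Y54.094 F3803
G1 X36.645 Y54.094 F3803
G1 X36.645 Y117.571 F3803
M5
G0 X264.910 Y51.873
M4 S321
G1 X213.741 Y53.584 F3803
G1 X126.094 Y69.718 F3803
G1 X94.209 Y73.238 F3803
M5
G0 X135.516 Y74.827
M4 S321
G1 X192.828 Y74.827 F3803
G1 X192.828 Y13.002 F3803
G1 X135.516 Y13.002 F3803
G1 X135.516 Y74.827 F3803
M5
G0 X0.000 Y0.000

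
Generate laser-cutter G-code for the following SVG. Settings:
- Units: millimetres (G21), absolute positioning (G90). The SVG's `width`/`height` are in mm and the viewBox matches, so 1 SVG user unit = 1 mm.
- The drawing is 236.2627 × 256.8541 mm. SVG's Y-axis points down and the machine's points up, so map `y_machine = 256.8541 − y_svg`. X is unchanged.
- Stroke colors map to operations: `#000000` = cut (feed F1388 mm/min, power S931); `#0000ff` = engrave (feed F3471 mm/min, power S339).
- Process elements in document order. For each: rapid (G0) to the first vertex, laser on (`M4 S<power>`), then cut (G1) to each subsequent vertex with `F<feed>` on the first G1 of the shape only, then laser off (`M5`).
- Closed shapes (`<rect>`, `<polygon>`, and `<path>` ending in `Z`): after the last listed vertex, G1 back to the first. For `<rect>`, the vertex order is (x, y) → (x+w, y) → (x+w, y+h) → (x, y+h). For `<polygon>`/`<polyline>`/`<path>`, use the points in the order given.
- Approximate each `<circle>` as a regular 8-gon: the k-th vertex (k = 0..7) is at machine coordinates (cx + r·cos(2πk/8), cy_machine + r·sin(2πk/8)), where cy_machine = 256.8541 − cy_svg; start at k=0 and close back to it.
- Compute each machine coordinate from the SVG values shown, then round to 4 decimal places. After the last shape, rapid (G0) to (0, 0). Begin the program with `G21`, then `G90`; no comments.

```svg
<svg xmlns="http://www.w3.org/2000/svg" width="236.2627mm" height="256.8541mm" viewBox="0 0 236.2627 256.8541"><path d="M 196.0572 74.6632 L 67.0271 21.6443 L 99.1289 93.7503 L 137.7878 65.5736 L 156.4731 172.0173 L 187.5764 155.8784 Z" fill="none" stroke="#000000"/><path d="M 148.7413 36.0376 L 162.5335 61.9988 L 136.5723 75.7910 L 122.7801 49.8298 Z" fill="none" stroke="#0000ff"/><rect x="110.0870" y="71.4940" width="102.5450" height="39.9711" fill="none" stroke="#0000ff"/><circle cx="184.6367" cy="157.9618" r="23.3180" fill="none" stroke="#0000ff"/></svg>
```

Since the viewBox matches the mm dimensions, user units are millimetres directly. The only transform is the Y-flip y_m = 256.8541 − y_svg.

Shape 1 is a closed polygon drawn with `<path>`. Its stroke #000000 means cut at S931, F1388. After flipping Y the toolpath is (196.0572,182.1909) → (67.0271,235.2098) → (99.1289,163.1038) → (137.7878,191.2805) → (156.4731,84.8368) → (187.5764,100.9757) → (196.0572,182.1909), returning to the start.

Shape 2 is a regular polygon drawn with `<path>`. Its stroke #0000ff means engrave at S339, F3471. After flipping Y the toolpath is (148.7413,220.8165) → (162.5335,194.8553) → (136.5723,181.0631) → (122.7801,207.0243) → (148.7413,220.8165), returning to the start.

Shape 3 is a rectangle drawn with `<rect>`. Its stroke #0000ff means engrave at S339, F3471. After flipping Y the toolpath is (110.0870,185.3601) → (212.6320,185.3601) → (212.6320,145.3890) → (110.0870,145.3890) → (110.0870,185.3601), returning to the start.

Shape 4 is a circle drawn with `<circle>`. Its stroke #0000ff means engrave at S339, F3471. After flipping Y the toolpath is (207.9547,98.8923) → (201.1250,115.3806) → (184.6367,122.2103) → (168.1484,115.3806) → (161.3187,98.8923) → (168.1484,82.4040) → (184.6367,75.5743) → (201.1250,82.4040) → (207.9547,98.8923), returning to the start.

G21
G90
G0 X196.0572 Y182.1909
M4 S931
G1 X67.0271 Y235.2098 F1388
G1 X99.1289 Y163.1038
G1 X137.7878 Y191.2805
G1 X156.4731 Y84.8368
G1 X187.5764 Y100.9757
G1 X196.0572 Y182.1909
M5
G0 X148.7413 Y220.8165
M4 S339
G1 X162.5335 Y194.8553 F3471
G1 X136.5723 Y181.0631
G1 X122.7801 Y207.0243
G1 X148.7413 Y220.8165
M5
G0 X110.0870 Y185.3601
M4 S339
G1 X212.6320 Y185.3601 F3471
G1 X212.6320 Y145.3890
G1 X110.0870 Y145.3890
G1 X110.0870 Y185.3601
M5
G0 X207.9547 Y98.8923
M4 S339
G1 X201.1250 Y115.3806 F3471
G1 X184.6367 Y122.2103
G1 X168.1484 Y115.3806
G1 X161.3187 Y98.8923
G1 X168.1484 Y82.4040
G1 X184.6367 Y75.5743
G1 X201.1250 Y82.4040
G1 X207.9547 Y98.8923
M5
G0 X0.0000 Y0.0000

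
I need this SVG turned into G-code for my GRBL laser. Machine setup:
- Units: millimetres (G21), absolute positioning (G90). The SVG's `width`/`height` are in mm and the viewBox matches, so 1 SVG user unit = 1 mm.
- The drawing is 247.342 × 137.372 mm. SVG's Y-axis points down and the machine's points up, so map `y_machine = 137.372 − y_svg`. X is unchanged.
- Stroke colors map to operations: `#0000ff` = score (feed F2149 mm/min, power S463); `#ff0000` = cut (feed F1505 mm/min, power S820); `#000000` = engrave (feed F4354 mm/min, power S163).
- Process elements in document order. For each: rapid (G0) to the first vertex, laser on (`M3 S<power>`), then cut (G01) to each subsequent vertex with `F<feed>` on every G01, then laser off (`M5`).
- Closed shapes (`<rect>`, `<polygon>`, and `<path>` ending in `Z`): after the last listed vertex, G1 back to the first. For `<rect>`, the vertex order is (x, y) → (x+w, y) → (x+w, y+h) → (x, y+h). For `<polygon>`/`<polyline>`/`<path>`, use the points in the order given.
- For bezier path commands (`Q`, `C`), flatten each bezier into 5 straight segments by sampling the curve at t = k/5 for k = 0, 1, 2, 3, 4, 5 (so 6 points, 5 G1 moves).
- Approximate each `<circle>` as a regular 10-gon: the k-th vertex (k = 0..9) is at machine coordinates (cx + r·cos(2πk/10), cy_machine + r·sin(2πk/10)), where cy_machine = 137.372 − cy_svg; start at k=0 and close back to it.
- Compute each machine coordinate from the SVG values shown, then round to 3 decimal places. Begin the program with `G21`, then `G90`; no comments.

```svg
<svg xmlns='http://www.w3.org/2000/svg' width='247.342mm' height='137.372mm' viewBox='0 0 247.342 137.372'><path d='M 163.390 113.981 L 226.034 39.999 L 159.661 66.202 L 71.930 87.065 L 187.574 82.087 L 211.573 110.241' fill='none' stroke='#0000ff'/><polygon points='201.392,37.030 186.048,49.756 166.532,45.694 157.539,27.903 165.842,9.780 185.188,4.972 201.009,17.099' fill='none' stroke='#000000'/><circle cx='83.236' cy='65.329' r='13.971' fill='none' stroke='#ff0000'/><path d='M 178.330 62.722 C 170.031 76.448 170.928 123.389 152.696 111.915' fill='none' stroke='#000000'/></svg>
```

G21
G90
G0 X163.390 Y23.391
M3 S463
G01 X226.034 Y97.373 F2149
G01 X159.661 Y71.170 F2149
G01 X71.930 Y50.307 F2149
G01 X187.574 Y55.285 F2149
G01 X211.573 Y27.131 F2149
M5
G0 X201.392 Y100.342
M3 S163
G01 X186.048 Y87.616 F4354
G01 X166.532 Y91.678 F4354
G01 X157.539 Y109.469 F4354
G01 X165.842 Y127.592 F4354
G01 X185.188 Y132.400 F4354
G01 X201.009 Y120.273 F4354
G01 X201.392 Y100.342 F4354
M5
G0 X97.207 Y72.043
M3 S820
G01 X94.539 Y80.255 F1505
G01 X87.553 Y85.330 F1505
G01 X78.919 Y85.330 F1505
G01 X71.933 Y80.255 F1505
G01 X69.265 Y72.043 F1505
G01 X71.933 Y63.831 F1505
G01 X78.919 Y58.756 F1505
G01 X87.553 Y58.756 F1505
G01 X94.539 Y63.831 F1505
G01 X97.207 Y72.043 F1505
M5
G0 X178.330 Y74.650
M3 S163
G01 X174.228 Y63.162 F4354
G01 X170.972 Y48.100 F4354
G01 X167.205 Y33.863 F4354
G01 X161.566 Y24.849 F4354
G01 X152.696 Y25.457 F4354
M5

1 u = 1 mm; y_m = 137.372 − y.

[1] `<path>` open polyline, #0000ff→score S463 F2149: (163.390,23.391) → (226.034,97.373) → (159.661,71.170) → (71.930,50.307) → (187.574,55.285) → (211.573,27.131)

[2] `<polygon>` regular polygon, #000000→engrave S163 F4354: (201.392,100.342) → (186.048,87.616) → (166.532,91.678) → (157.539,109.469) → (165.842,127.592) → (185.188,132.400) → (201.009,120.273) → (201.392,100.342) (closed)

[3] `<circle>` circle, #ff0000→cut S820 F1505: (97.207,72.043) → (94.539,80.255) → (87.553,85.330) → (78.919,85.330) → (71.933,80.255) → (69.265,72.043) → (71.933,63.831) → (78.919,58.756) → (87.553,58.756) → (94.539,63.831) → (97.207,72.043) (closed)

[4] `<path>` cubic bezier, #000000→engrave S163 F4354: (178.330,74.650) → (174.228,63.162) → (170.972,48.100) → (167.205,33.863) → (161.566,24.849) → (152.696,25.457)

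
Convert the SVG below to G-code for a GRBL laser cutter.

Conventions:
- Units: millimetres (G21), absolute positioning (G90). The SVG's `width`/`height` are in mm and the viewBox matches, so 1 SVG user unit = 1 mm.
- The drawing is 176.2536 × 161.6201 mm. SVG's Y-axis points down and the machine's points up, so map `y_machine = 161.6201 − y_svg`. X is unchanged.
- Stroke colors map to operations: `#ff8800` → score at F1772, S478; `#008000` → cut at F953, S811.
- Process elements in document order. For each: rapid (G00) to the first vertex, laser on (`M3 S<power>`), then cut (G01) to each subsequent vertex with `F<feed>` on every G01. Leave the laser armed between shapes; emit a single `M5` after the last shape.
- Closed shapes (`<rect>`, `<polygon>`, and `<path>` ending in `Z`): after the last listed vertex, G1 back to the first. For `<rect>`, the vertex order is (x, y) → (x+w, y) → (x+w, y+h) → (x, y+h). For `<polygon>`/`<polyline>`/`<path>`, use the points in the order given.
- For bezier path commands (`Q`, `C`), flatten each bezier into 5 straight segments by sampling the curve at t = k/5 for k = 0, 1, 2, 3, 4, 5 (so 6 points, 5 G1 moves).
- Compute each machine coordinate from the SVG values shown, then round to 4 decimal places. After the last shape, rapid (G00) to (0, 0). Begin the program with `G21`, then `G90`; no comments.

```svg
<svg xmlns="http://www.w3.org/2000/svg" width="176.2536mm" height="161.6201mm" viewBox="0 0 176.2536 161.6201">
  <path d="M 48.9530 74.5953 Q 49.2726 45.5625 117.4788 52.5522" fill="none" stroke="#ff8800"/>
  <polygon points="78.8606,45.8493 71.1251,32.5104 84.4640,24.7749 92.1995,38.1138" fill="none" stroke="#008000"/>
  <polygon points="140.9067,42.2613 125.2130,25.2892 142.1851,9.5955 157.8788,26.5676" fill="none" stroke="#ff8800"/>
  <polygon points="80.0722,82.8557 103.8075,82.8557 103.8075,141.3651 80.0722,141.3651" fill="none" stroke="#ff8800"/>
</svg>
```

G21
G90
G00 X48.9530 Y87.0248
M3 S478
G01 X51.7963 Y97.1970 F1772
G01 X60.0705 Y104.4874 F1772
G01 X73.7757 Y108.8961 F1772
G01 X92.9118 Y110.4229 F1772
G01 X117.4788 Y109.0679 F1772
G00 X78.8606 Y115.7708
M3 S811
G01 X71.1251 Y129.1097 F953
G01 X84.4640 Y136.8452 F953
G01 X92.1995 Y123.5063 F953
G01 X78.8606 Y115.7708 F953
G00 X140.9067 Y119.3588
M3 S478
G01 X125.2130 Y136.3309 F1772
G01 X142.1851 Y152.0246 F1772
G01 X157.8788 Y135.0525 F1772
G01 X140.9067 Y119.3588 F1772
G00 X80.0722 Y78.7644
M3 S478
G01 X103.8075 Y78.7644 F1772
G01 X103.8075 Y20.2550 F1772
G01 X80.0722 Y20.2550 F1772
G01 X80.0722 Y78.7644 F1772
M5
G00 X0.0000 Y0.0000

viewBox `0 0 176.2536 161.6201` with mm width/height → 1 unit = 1 mm. Flip: y_m = 161.6201 − y_svg.

**Shape 1** — `<path>` quadratic bezier, stroke `#ff8800` → score (S478, F1772). Control points (SVG): P0=(48.9530,74.5953), P1=(49.2726,45.5625), P2=(117.4788,52.5522); sampled at t=k/5. Machine vertices: (48.9530,87.0248) → (51.7963,97.1970) → (60.0705,104.4874) → (73.7757,108.8961) → (92.9118,110.4229) → (117.4788,109.0679). Open path.

**Shape 2** — `<polygon>` regular polygon, stroke `#008000` → cut (S811, F953). Machine vertices: (78.8606,115.7708) → (71.1251,129.1097) → (84.4640,136.8452) → (92.1995,123.5063) → (78.8606,115.7708). Closed: final G1 returns to the first vertex.

**Shape 3** — `<polygon>` regular polygon, stroke `#ff8800` → score (S478, F1772). Machine vertices: (140.9067,119.3588) → (125.2130,136.3309) → (142.1851,152.0246) → (157.8788,135.0525) → (140.9067,119.3588). Closed: final G1 returns to the first vertex.

**Shape 4** — `<polygon>` rectangle, stroke `#ff8800` → score (S478, F1772). Machine vertices: (80.0722,78.7644) → (103.8075,78.7644) → (103.8075,20.2550) → (80.0722,20.2550) → (80.0722,78.7644). Closed: final G1 returns to the first vertex.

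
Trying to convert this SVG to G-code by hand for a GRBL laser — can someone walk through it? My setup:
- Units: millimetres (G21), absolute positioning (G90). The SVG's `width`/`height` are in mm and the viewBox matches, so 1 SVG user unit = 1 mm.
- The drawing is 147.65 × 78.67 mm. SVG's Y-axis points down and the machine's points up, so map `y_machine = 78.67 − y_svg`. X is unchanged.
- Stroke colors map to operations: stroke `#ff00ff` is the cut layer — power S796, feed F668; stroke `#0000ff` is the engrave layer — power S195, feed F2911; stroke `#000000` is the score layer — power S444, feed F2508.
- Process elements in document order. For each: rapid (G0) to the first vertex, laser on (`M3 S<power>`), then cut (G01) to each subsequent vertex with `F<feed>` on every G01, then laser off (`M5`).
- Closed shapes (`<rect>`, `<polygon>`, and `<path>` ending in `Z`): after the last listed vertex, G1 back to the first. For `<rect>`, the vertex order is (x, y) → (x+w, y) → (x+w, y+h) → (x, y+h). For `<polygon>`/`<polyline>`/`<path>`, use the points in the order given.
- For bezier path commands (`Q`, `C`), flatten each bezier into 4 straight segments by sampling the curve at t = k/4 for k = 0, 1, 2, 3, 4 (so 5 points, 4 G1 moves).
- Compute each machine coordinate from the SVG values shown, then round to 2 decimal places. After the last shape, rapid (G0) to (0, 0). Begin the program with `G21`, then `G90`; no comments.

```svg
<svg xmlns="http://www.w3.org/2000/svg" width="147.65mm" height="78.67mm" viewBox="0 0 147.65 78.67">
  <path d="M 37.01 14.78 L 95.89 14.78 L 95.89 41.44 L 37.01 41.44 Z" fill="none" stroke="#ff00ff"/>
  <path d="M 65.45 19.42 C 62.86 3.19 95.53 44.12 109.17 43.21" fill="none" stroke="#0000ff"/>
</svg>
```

1 u = 1 mm; y_m = 78.67 − y.

[1] `<path>` rectangle, #ff00ff→cut S796 F668: (37.01,63.89) → (95.89,63.89) → (95.89,37.23) → (37.01,37.23) → (37.01,63.89) (closed)

[2] `<path>` cubic bezier, #0000ff→engrave S195 F2911: (65.45,59.25) → (69.27,62.25) → (81.22,53.10) → (96.22,41.08) → (109.17,35.46)

G21
G90
G0 X37.01 Y63.89
M3 S796
G01 X95.89 Y63.89 F668
G01 X95.89 Y37.23 F668
G01 X37.01 Y37.23 F668
G01 X37.01 Y63.89 F668
M5
G0 X65.45 Y59.25
M3 S195
G01 X69.27 Y62.25 F2911
G01 X81.22 Y53.10 F2911
G01 X96.22 Y41.08 F2911
G01 X109.17 Y35.46 F2911
M5
G0 X0.00 Y0.00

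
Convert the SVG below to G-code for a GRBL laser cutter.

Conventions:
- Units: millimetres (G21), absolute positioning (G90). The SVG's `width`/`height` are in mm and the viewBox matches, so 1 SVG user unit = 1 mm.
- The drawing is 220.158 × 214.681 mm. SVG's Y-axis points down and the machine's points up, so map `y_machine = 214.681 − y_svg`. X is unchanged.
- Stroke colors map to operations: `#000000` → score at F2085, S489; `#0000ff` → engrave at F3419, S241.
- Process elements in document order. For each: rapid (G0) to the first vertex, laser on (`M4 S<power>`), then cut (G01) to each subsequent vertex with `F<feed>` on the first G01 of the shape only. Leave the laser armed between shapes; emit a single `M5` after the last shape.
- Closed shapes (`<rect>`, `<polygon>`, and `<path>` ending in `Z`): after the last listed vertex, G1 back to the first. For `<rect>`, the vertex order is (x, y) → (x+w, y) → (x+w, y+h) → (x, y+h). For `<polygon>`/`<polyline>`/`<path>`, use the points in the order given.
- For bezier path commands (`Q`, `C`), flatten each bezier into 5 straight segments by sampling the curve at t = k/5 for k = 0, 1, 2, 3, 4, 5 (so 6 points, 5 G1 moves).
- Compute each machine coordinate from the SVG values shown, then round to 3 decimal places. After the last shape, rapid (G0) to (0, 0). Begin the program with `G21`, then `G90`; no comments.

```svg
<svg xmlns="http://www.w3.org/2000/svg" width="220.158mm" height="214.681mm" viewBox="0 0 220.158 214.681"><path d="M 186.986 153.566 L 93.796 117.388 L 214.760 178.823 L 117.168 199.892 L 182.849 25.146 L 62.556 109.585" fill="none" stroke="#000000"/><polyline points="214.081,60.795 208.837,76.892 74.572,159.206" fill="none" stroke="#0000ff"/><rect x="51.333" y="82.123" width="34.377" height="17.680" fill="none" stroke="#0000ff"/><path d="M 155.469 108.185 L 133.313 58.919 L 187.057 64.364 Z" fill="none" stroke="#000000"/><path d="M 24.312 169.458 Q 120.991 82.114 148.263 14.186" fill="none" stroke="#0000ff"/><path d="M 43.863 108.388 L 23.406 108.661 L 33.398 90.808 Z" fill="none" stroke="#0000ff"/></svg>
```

G21
G90
G0 X186.986 Y61.115
M4 S489
G01 X93.796 Y97.293 F2085
G01 X214.760 Y35.858
G01 X117.168 Y14.789
G01 X182.849 Y189.535
G01 X62.556 Y105.096
G0 X214.081 Y153.886
M4 S241
G01 X208.837 Y137.789 F3419
G01 X74.572 Y55.475
G0 X51.333 Y132.558
M4 S241
G01 X85.710 Y132.558 F3419
G01 X85.710 Y114.878
G01 X51.333 Y114.878
G01 X51.333 Y132.558
G0 X155.469 Y106.496
M4 S489
G01 X133.313 Y155.762 F2085
G01 X187.057 Y150.317
G01 X155.469 Y106.496
G0 X24.312 Y45.223
M4 S241
G01 X60.207 Y79.384 F3419
G01 X90.550 Y111.992
G01 X115.340 Y143.046
G01 X134.578 Y172.547
G01 X148.263 Y200.495
G0 X43.863 Y106.293
M4 S241
G01 X23.406 Y106.020 F3419
G01 X33.398 Y123.873
G01 X43.863 Y106.293
M5
G0 X0.000 Y0.000

1 u = 1 mm; y_m = 214.681 − y.

[1] `<path>` open polyline, #000000→score S489 F2085: (186.986,61.115) → (93.796,97.293) → (214.760,35.858) → (117.168,14.789) → (182.849,189.535) → (62.556,105.096)

[2] `<polyline>` open polyline, #0000ff→engrave S241 F3419: (214.081,153.886) → (208.837,137.789) → (74.572,55.475)

[3] `<rect>` rectangle, #0000ff→engrave S241 F3419: (51.333,132.558) → (85.710,132.558) → (85.710,114.878) → (51.333,114.878) → (51.333,132.558) (closed)

[4] `<path>` regular polygon, #000000→score S489 F2085: (155.469,106.496) → (133.313,155.762) → (187.057,150.317) → (155.469,106.496) (closed)

[5] `<path>` quadratic bezier, #0000ff→engrave S241 F3419: (24.312,45.223) → (60.207,79.384) → (90.550,111.992) → (115.340,143.046) → (134.578,172.547) → (148.263,200.495)

[6] `<path>` regular polygon, #0000ff→engrave S241 F3419: (43.863,106.293) → (23.406,106.020) → (33.398,123.873) → (43.863,106.293) (closed)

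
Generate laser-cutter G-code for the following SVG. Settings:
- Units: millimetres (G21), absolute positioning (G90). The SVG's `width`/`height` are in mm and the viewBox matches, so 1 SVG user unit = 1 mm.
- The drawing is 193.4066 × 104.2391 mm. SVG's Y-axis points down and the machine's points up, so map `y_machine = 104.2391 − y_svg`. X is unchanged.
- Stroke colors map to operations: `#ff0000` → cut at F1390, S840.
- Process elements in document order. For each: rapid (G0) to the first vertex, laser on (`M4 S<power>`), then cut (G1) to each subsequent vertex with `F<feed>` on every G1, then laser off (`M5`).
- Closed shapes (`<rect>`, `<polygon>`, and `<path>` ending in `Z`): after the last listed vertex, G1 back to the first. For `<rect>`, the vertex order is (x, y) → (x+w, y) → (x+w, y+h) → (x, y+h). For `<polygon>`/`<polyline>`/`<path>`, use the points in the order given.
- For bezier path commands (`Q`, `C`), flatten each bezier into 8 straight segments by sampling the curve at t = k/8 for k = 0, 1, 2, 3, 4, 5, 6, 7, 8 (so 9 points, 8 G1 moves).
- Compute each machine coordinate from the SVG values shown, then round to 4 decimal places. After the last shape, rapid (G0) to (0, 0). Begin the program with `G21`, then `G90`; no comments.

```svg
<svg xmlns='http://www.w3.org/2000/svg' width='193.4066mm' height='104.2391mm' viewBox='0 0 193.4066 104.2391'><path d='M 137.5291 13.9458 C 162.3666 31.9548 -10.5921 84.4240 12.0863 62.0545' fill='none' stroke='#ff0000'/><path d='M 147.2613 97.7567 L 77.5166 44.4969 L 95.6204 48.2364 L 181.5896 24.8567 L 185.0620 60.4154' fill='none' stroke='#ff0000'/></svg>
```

Since the viewBox matches the mm dimensions, user units are millimetres directly. The only transform is the Y-flip y_m = 104.2391 − y_svg.

Shape 1 is a cubic bezier drawn with `<path>`. Its stroke #ff0000 means cut at S840, F1390. After flipping Y the toolpath is (137.5291,90.2933) → (138.3399,82.1381) → (125.2178,72.0331) → (102.7735,61.2591) → (75.6174,51.0970) → (48.3600,42.8277) → (25.6121,37.7319) → (11.9840,37.0906) → (12.0863,42.1846).

Shape 2 is a open polyline drawn with `<path>`. Its stroke #ff0000 means cut at S840, F1390. After flipping Y the toolpath is (147.2613,6.4824) → (77.5166,59.7422) → (95.6204,56.0027) → (181.5896,79.3824) → (185.0620,43.8237).

G21
G90
G0 X137.5291 Y90.2933
M4 S840
G1 X138.3399 Y82.1381 F1390
G1 X125.2178 Y72.0331 F1390
G1 X102.7735 Y61.2591 F1390
G1 X75.6174 Y51.0970 F1390
G1 X48.3600 Y42.8277 F1390
G1 X25.6121 Y37.7319 F1390
G1 X11.9840 Y37.0906 F1390
G1 X12.0863 Y42.1846 F1390
M5
G0 X147.2613 Y6.4824
M4 S840
G1 X77.5166 Y59.7422 F1390
G1 X95.6204 Y56.0027 F1390
G1 X181.5896 Y79.3824 F1390
G1 X185.0620 Y43.8237 F1390
M5
G0 X0.0000 Y0.0000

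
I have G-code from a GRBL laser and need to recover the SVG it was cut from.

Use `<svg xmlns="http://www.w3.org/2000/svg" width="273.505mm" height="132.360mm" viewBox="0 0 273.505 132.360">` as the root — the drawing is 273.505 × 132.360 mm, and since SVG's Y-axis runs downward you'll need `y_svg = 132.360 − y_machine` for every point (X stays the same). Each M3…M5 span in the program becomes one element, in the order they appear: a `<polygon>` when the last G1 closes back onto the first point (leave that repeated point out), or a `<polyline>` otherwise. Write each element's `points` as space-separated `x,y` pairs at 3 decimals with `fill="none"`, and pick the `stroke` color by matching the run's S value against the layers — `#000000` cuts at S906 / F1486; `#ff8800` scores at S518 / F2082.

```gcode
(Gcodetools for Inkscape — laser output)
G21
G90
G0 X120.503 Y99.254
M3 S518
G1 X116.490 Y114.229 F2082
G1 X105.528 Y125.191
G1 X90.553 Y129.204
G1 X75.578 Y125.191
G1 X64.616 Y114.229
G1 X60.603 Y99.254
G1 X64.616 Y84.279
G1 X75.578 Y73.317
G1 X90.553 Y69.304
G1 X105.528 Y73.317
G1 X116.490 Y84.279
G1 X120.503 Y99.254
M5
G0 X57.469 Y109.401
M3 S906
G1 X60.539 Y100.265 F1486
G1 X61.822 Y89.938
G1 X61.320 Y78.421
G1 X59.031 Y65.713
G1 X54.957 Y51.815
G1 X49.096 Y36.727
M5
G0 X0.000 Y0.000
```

<svg xmlns="http://www.w3.org/2000/svg" width="273.505mm" height="132.360mm" viewBox="0 0 273.505 132.360">
  <polygon points="120.503,33.106 116.490,18.131 105.528,7.169 90.553,3.156 75.578,7.169 64.616,18.131 60.603,33.106 64.616,48.081 75.578,59.043 90.553,63.056 105.528,59.043 116.490,48.081" fill="none" stroke="#ff8800"/>
  <polyline points="57.469,22.959 60.539,32.095 61.822,42.422 61.320,53.939 59.031,66.647 54.957,80.545 49.096,95.633" fill="none" stroke="#000000"/>
</svg>

y_svg = 132.360 − y_m.

[1] S518→`#ff8800` (score); closed run; points: 120.503,33.106 116.490,18.131 105.528,7.169 90.553,3.156 75.578,7.169 64.616,18.131 60.603,33.106 64.616,48.081 75.578,59.043 90.553,63.056 105.528,59.043 116.490,48.081

[2] S906→`#000000` (cut); open run; points: 57.469,22.959 60.539,32.095 61.822,42.422 61.320,53.939 59.031,66.647 54.957,80.545 49.096,95.633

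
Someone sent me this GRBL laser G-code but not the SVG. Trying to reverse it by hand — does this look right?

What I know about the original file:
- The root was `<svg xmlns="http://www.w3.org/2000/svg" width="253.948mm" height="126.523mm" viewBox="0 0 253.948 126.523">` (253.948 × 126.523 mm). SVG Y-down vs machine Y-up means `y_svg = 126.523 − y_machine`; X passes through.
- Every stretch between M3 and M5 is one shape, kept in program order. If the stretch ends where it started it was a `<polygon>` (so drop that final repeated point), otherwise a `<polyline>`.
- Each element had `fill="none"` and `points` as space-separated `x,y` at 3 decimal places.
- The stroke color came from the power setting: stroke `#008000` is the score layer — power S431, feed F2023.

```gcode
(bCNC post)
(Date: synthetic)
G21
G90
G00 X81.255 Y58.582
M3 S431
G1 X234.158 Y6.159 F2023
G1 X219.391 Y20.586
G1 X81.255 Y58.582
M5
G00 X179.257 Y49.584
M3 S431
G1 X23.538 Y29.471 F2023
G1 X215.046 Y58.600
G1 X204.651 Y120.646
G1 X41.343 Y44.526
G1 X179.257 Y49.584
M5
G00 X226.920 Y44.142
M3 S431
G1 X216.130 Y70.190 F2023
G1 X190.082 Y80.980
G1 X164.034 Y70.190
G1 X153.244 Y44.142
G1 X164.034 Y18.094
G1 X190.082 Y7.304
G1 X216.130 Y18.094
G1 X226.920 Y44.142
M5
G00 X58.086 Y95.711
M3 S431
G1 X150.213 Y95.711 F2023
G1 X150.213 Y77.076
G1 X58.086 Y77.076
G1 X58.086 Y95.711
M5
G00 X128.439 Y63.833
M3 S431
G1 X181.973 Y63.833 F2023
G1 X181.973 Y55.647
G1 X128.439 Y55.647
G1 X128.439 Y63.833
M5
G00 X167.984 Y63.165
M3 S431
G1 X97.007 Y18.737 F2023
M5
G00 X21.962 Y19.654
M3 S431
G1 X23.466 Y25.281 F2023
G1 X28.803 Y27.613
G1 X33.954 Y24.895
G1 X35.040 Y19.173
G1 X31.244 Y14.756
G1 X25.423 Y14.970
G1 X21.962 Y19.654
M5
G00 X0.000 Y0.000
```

Each laser-on run becomes one SVG element. Flip Y back into SVG space with y_svg = 126.523 − y_machine. Every run uses S431, so all elements get stroke `#008000` (score).

Run 1: The run returns to its start, so emit a `<polygon>` with points (Y-flipped): 81.255,67.941 234.158,120.364 219.391,105.937.

Run 2: The run returns to its start, so emit a `<polygon>` with points (Y-flipped): 179.257,76.939 23.538,97.052 215.046,67.923 204.651,5.877 41.343,81.997.

Run 3: The run returns to its start, so emit a `<polygon>` with points (Y-flipped): 226.920,82.381 216.130,56.333 190.082,45.543 164.034,56.333 153.244,82.381 164.034,108.429 190.082,119.219 216.130,108.429.

Run 4: The run returns to its start, so emit a `<polygon>` with points (Y-flipped): 58.086,30.812 150.213,30.812 150.213,49.447 58.086,49.447.

Run 5: The run returns to its start, so emit a `<polygon>` with points (Y-flipped): 128.439,62.690 181.973,62.690 181.973,70.876 128.439,70.876.

Run 6: The run is open, so emit a `<polyline>` with points (Y-flipped): 167.984,63.358 97.007,107.786.

Run 7: The run returns to its start, so emit a `<polygon>` with points (Y-flipped): 21.962,106.869 23.466,101.242 28.803,98.910 33.954,101.628 35.040,107.350 31.244,111.767 25.423,111.553.

<svg xmlns="http://www.w3.org/2000/svg" width="253.948mm" height="126.523mm" viewBox="0 0 253.948 126.523">
  <polygon points="81.255,67.941 234.158,120.364 219.391,105.937" fill="none" stroke="#008000"/>
  <polygon points="179.257,76.939 23.538,97.052 215.046,67.923 204.651,5.877 41.343,81.997" fill="none" stroke="#008000"/>
  <polygon points="226.920,82.381 216.130,56.333 190.082,45.543 164.034,56.333 153.244,82.381 164.034,108.429 190.082,119.219 216.130,108.429" fill="none" stroke="#008000"/>
  <polygon points="58.086,30.812 150.213,30.812 150.213,49.447 58.086,49.447" fill="none" stroke="#008000"/>
  <polygon points="128.439,62.690 181.973,62.690 181.973,70.876 128.439,70.876" fill="none" stroke="#008000"/>
  <polyline points="167.984,63.358 97.007,107.786" fill="none" stroke="#008000"/>
  <polygon points="21.962,106.869 23.466,101.242 28.803,98.910 33.954,101.628 35.040,107.350 31.244,111.767 25.423,111.553" fill="none" stroke="#008000"/>
</svg>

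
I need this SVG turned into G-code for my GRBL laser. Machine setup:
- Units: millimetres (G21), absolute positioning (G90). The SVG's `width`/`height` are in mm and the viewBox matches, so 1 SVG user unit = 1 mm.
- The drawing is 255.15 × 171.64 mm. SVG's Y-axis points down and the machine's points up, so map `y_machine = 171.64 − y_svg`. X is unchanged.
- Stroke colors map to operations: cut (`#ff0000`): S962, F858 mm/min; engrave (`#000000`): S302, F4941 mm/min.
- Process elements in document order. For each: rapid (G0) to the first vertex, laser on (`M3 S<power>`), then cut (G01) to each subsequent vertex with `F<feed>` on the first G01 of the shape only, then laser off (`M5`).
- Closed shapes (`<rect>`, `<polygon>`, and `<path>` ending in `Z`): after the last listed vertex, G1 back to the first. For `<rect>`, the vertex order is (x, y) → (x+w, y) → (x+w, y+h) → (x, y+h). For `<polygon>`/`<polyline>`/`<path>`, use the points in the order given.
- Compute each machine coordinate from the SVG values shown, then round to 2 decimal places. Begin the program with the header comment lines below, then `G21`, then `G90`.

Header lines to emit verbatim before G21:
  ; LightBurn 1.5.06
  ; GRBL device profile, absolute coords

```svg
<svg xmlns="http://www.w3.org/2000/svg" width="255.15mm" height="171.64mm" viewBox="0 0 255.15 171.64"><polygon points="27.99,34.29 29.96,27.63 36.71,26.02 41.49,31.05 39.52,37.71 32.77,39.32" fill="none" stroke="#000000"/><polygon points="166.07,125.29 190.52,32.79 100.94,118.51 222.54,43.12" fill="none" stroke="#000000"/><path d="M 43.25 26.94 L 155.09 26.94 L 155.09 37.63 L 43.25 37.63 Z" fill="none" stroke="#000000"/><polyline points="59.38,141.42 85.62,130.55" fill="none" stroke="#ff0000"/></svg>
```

Since the viewBox matches the mm dimensions, user units are millimetres directly. The only transform is the Y-flip y_m = 171.64 − y_svg.

Shape 1 is a regular polygon drawn with `<polygon>`. Its stroke #000000 means engrave at S302, F4941. After flipping Y the toolpath is (27.99,137.35) → (29.96,144.01) → (36.71,145.62) → (41.49,140.59) → (39.52,133.93) → (32.77,132.32) → (27.99,137.35), returning to the start.

Shape 2 is a closed polygon drawn with `<polygon>`. Its stroke #000000 means engrave at S302, F4941. After flipping Y the toolpath is (166.07,46.35) → (190.52,138.85) → (100.94,53.13) → (222.54,128.52) → (166.07,46.35), returning to the start.

Shape 3 is a rectangle drawn with `<path>`. Its stroke #000000 means engrave at S302, F4941. After flipping Y the toolpath is (43.25,144.70) → (155.09,144.70) → (155.09,134.01) → (43.25,134.01) → (43.25,144.70), returning to the start.

Shape 4 is a line segment drawn with `<polyline>`. Its stroke #ff0000 means cut at S962, F858. After flipping Y the toolpath is (59.38,30.22) → (85.62,41.09).

; LightBurn 1.5.06
; GRBL device profile, absolute coords
G21
G90
G0 X27.99 Y137.35
M3 S302
G01 X29.96 Y144.01 F4941
G01 X36.71 Y145.62
G01 X41.49 Y140.59
G01 X39.52 Y133.93
G01 X32.77 Y132.32
G01 X27.99 Y137.35
M5
G0 X166.07 Y46.35
M3 S302
G01 X190.52 Y138.85 F4941
G01 X100.94 Y53.13
G01 X222.54 Y128.52
G01 X166.07 Y46.35
M5
G0 X43.25 Y144.70
M3 S302
G01 X155.09 Y144.70 F4941
G01 X155.09 Y134.01
G01 X43.25 Y134.01
G01 X43.25 Y144.70
M5
G0 X59.38 Y30.22
M3 S962
G01 X85.62 Y41.09 F858
M5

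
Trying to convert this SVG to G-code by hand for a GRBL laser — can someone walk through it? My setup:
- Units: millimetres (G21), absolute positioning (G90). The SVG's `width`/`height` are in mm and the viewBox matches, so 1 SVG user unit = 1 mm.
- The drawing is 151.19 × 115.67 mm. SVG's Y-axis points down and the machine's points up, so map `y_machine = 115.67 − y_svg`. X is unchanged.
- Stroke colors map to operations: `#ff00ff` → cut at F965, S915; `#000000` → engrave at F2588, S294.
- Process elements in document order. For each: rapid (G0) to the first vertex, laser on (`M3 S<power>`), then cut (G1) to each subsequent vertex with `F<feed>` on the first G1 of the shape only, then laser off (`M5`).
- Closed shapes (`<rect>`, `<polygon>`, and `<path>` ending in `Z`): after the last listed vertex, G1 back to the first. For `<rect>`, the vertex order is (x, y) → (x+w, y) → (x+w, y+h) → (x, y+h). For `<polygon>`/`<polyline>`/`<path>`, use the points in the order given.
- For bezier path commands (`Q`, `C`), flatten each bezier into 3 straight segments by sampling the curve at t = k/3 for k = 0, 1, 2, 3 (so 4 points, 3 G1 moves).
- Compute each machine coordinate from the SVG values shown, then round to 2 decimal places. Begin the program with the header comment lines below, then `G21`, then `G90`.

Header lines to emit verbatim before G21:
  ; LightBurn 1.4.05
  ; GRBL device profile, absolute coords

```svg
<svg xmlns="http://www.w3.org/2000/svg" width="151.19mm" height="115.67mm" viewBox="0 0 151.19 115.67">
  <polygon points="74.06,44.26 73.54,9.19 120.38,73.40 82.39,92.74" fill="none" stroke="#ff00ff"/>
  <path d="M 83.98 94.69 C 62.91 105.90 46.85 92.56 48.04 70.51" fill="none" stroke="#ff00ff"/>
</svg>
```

Since the viewBox matches the mm dimensions, user units are millimetres directly. The only transform is the Y-flip y_m = 115.67 − y_svg.

Shape 1 is a closed polygon drawn with `<polygon>`. Its stroke #ff00ff means cut at S915, F965. After flipping Y the toolpath is (74.06,71.41) → (73.54,106.48) → (120.38,42.27) → (82.39,22.93) → (74.06,71.41), returning to the start.

Shape 2 is a cubic bezier drawn with `<path>`. Its stroke #ff00ff means cut at S915, F965. After flipping Y the toolpath is (83.98,20.98) → (65.03,17.37) → (52.15,26.60) → (48.04,45.16).

; LightBurn 1.4.05
; GRBL device profile, absolute coords
G21
G90
G0 X74.06 Y71.41
M3 S915
G1 X73.54 Y106.48 F965
G1 X120.38 Y42.27
G1 X82.39 Y22.93
G1 X74.06 Y71.41
M5
G0 X83.98 Y20.98
M3 S915
G1 X65.03 Y17.37 F965
G1 X52.15 Y26.60
G1 X48.04 Y45.16
M5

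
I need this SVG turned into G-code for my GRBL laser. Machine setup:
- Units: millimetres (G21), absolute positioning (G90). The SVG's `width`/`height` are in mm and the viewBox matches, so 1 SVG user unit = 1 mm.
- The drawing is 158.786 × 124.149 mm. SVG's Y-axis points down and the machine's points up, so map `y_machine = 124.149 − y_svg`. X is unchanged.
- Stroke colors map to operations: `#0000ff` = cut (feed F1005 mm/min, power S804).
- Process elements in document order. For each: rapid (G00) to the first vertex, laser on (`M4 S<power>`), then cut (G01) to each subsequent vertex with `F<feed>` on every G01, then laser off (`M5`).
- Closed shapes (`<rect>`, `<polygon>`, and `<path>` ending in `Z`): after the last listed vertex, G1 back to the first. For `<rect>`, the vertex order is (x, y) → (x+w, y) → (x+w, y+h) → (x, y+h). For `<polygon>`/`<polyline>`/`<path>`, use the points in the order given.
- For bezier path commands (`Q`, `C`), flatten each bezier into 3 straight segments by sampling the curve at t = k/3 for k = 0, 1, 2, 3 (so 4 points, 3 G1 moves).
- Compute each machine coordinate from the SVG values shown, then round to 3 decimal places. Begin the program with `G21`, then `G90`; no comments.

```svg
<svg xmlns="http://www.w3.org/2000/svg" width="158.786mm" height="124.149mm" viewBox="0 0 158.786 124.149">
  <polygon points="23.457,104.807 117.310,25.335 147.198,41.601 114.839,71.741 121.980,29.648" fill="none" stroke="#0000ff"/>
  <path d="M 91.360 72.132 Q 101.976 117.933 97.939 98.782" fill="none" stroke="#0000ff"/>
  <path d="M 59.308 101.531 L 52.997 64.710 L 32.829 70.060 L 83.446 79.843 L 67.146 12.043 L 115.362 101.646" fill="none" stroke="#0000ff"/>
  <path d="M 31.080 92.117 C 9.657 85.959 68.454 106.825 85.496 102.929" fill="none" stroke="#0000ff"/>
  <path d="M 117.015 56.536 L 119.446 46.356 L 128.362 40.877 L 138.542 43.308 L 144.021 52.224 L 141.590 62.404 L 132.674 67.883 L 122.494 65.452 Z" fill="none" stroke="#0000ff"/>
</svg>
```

G21
G90
G00 X23.457 Y19.342
M4 S804
G01 X117.310 Y98.814 F1005
G01 X147.198 Y82.548 F1005
G01 X114.839 Y52.408 F1005
G01 X121.980 Y94.501 F1005
G01 X23.457 Y19.342 F1005
M5
G00 X91.360 Y52.017
M4 S804
G01 X96.809 Y28.700 F1005
G01 X99.002 Y19.817 F1005
G01 X97.939 Y25.367 F1005
M5
G00 X59.308 Y22.618
M4 S804
G01 X52.997 Y59.439 F1005
G01 X32.829 Y54.089 F1005
G01 X83.446 Y44.306 F1005
G01 X67.146 Y112.106 F1005
G01 X115.362 Y22.503 F1005
M5
G00 X31.080 Y32.032
M4 S804
G01 X31.879 Y31.100 F1005
G01 X59.053 Y23.660 F1005
G01 X85.496 Y21.220 F1005
M5
G00 X117.015 Y67.613
M4 S804
G01 X119.446 Y77.793 F1005
G01 X128.362 Y83.272 F1005
G01 X138.542 Y80.841 F1005
G01 X144.021 Y71.925 F1005
G01 X141.590 Y61.745 F1005
G01 X132.674 Y56.266 F1005
G01 X122.494 Y58.697 F1005
G01 X117.015 Y67.613 F1005
M5

viewBox `0 0 158.786 124.149` with mm width/height → 1 unit = 1 mm. Flip: y_m = 124.149 − y_svg.

**Shape 1** — `<polygon>` closed polygon, stroke `#0000ff` → cut (S804, F1005). Machine vertices: (23.457,19.342) → (117.310,98.814) → (147.198,82.548) → (114.839,52.408) → (121.980,94.501) → (23.457,19.342). Closed: final G1 returns to the first vertex.

**Shape 2** — `<path>` quadratic bezier, stroke `#0000ff` → cut (S804, F1005). Control points (SVG): P0=(91.360,72.132), P1=(101.976,117.933), P2=(97.939,98.782); sampled at t=k/3. Machine vertices: (91.360,52.017) → (96.809,28.700) → (99.002,19.817) → (97.939,25.367). Open path.

**Shape 3** — `<path>` open polyline, stroke `#0000ff` → cut (S804, F1005). Machine vertices: (59.308,22.618) → (52.997,59.439) → (32.829,54.089) → (83.446,44.306) → (67.146,112.106) → (115.362,22.503). Open path.

**Shape 4** — `<path>` cubic bezier, stroke `#0000ff` → cut (S804, F1005). Control points (SVG): P0=(31.080,92.117), P1=(9.657,85.959), P2=(68.454,106.825), P3=(85.496,102.929); sampled at t=k/3. Machine vertices: (31.080,32.032) → (31.879,31.100) → (59.053,23.660) → (85.496,21.220). Open path.

**Shape 5** — `<path>` regular polygon, stroke `#0000ff` → cut (S804, F1005). Machine vertices: (117.015,67.613) → (119.446,77.793) → (128.362,83.272) → (138.542,80.841) → (144.021,71.925) → (141.590,61.745) → (132.674,56.266) → (122.494,58.697) → (117.015,67.613). Closed: final G1 returns to the first vertex.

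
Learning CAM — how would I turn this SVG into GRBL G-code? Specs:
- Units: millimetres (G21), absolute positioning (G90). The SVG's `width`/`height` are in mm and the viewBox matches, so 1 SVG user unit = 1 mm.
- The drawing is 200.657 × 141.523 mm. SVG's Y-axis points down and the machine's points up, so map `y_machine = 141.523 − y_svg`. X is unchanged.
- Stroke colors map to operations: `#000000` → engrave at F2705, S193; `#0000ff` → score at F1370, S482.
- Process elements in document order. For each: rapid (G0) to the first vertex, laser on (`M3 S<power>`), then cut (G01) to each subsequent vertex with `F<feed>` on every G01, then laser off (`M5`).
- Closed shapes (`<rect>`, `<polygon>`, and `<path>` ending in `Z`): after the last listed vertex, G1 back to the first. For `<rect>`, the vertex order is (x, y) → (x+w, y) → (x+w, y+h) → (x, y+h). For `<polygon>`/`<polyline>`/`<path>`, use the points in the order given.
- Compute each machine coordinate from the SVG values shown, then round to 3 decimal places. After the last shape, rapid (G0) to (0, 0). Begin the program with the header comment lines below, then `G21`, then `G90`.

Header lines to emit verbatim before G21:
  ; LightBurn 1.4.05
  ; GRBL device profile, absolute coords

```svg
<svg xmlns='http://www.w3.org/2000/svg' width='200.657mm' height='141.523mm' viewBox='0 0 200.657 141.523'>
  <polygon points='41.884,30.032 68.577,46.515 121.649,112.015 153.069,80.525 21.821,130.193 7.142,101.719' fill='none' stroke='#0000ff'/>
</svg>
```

viewBox `0 0 200.657 141.523` with mm width/height → 1 unit = 1 mm. Flip: y_m = 141.523 − y_svg.

**Shape 1** — `<polygon>` closed polygon, stroke `#0000ff` → score (S482, F1370). Machine vertices: (41.884,111.491) → (68.577,95.008) → (121.649,29.508) → (153.069,60.998) → (21.821,11.330) → (7.142,39.804) → (41.884,111.491). Closed: final G1 returns to the first vertex.

; LightBurn 1.4.05
; GRBL device profile, absolute coords
G21
G90
G0 X41.884 Y111.491
M3 S482
G01 X68.577 Y95.008 F1370
G01 X121.649 Y29.508 F1370
G01 X153.069 Y60.998 F1370
G01 X21.821 Y11.330 F1370
G01 X7.142 Y39.804 F1370
G01 X41.884 Y111.491 F1370
M5
G0 X0.000 Y0.000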